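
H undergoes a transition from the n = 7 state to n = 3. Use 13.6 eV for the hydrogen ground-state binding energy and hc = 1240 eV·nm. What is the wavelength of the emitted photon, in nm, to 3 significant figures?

1010 nm

ΔE = 13.60 × (1/3² − 1/7²) = 13.60 × 0.09070 = 1.234 eV.
λ = hc/ΔE = 1240 / 1.234 = 1010 nm.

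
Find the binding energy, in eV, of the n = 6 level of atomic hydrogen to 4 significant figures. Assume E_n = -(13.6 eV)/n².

E_6 = −13.60/36 = −0.3778 eV, so ionization (to E = 0) requires 0.3778 eV.

0.3778 eV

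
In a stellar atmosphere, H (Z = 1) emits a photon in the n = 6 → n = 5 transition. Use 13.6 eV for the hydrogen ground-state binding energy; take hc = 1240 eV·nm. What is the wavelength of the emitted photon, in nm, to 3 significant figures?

7460 nm

ΔE = 13.60 × (1/5² − 1/6²) = 13.60 × 0.01222 = 0.1662 eV.
λ = hc/ΔE = 1240 / 0.1662 = 7460 nm.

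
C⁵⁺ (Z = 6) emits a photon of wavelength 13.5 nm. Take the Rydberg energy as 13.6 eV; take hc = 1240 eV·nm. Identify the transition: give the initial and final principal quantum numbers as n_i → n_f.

The photon energy is ΔE = hc/λ = 1240 / 13.5 = 91.85 eV.
With Z = 6, ΔE = 489.6 × (1/n_f² − 1/n_i²), so 1/n_f² − 1/n_i² = 0.1876.
Trying n_f = 2 gives 1/n_i² = 0.06239, i.e. n_i ≈ 4; this pair matches.

n_i = 4, n_f = 2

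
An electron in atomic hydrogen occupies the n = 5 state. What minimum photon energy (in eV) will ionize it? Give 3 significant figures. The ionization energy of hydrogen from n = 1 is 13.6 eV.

0.544 eV

E_5 = −13.60/25 = −0.544 eV, so ionization (to E = 0) requires 0.544 eV.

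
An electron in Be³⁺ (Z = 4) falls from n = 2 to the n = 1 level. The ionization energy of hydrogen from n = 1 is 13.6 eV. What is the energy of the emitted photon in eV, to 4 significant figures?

The Bohr energies scale as Z², so for Z = 4: E_n = −217.6/n² eV.
E_2 = −217.6/4 = −54.40 eV and E_1 = −217.6/1 = −217.6 eV.
The photon energy is |E_2 − E_1| = 163.2 eV.

163.2 eV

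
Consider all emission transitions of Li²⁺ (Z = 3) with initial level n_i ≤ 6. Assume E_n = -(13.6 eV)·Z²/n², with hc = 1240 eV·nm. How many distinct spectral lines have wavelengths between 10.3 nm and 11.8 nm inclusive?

4

Enumerate all n_i → n_f pairs with 1 ≤ n_f < n_i ≤ 6 and compute λ = 1240 / [13.6·9·(1/n_f² − 1/n_i²)].
Lines falling in [10.3, 11.8] nm: 6→1 (10.42 nm), 5→1 (10.55 nm), 4→1 (10.81 nm), 3→1 (11.40 nm).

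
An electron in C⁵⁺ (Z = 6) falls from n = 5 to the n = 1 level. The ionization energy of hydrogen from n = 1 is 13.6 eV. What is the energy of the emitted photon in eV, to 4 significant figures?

470.0 eV

The Bohr energies scale as Z², so for Z = 6: E_n = −489.6/n² eV.
E_5 = −489.6/25 = −19.58 eV and E_1 = −489.6/1 = −489.6 eV.
The photon energy is |E_5 − E_1| = 470.0 eV.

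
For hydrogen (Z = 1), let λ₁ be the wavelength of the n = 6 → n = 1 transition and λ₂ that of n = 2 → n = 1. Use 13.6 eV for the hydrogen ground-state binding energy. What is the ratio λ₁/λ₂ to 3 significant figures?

λ ∝ 1/ΔE ∝ 1/(1/n_f² − 1/n_i²), and the Z² and hc factors cancel in the ratio.
λ₁/λ₂ = (1/1² − 1/2²)/(1/1² − 1/6²) = 0.7500/0.9722 = 0.771.

0.771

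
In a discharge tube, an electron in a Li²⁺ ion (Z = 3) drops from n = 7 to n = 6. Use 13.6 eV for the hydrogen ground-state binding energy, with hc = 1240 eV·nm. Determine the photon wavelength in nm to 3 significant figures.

1370 nm

For Z = 3 the level energies scale as Z², so the effective Rydberg energy is 13.6 × 9 = 122.4 eV.
ΔE = 122.4 × (1/6² − 1/7²) = 122.4 × 0.007370 = 0.9020 eV.
λ = hc/ΔE = 1240 / 0.9020 = 1370 nm.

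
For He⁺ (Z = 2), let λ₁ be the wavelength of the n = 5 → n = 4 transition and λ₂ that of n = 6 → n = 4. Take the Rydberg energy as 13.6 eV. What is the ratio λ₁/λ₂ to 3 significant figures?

1.54

λ ∝ 1/ΔE ∝ 1/(1/n_f² − 1/n_i²), and the Z² and hc factors cancel in the ratio.
λ₁/λ₂ = (1/4² − 1/6²)/(1/4² − 1/5²) = 0.03472/0.02250 = 1.54.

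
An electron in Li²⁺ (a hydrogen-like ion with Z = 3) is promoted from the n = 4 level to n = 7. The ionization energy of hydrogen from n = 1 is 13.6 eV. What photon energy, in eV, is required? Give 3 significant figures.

The Bohr energies scale as Z², so for Z = 3: E_n = −122.4/n² eV.
E_7 = −122.4/49 = −2.498 eV and E_4 = −122.4/16 = −7.650 eV.
The photon energy is |E_7 − E_4| = 5.15 eV.

5.15 eV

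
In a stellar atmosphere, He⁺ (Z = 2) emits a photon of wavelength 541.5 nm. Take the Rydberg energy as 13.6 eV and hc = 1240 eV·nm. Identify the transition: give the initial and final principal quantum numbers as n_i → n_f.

The photon energy is ΔE = hc/λ = 1240 / 541.5 = 2.290 eV.
With Z = 2, ΔE = 54.40 × (1/n_f² − 1/n_i²), so 1/n_f² − 1/n_i² = 0.04209.
Trying n_f = 4 gives 1/n_i² = 0.02041, i.e. n_i ≈ 7; this pair matches.

n_i = 7, n_f = 4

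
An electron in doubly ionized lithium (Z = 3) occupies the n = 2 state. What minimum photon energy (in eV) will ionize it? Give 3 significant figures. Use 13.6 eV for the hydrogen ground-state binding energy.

30.6 eV

E_n = −13.6 Z²/n² = −122.4/n² eV for Z = 3.
E_2 = −122.4/4 = −30.6 eV, so ionization (to E = 0) requires 30.6 eV.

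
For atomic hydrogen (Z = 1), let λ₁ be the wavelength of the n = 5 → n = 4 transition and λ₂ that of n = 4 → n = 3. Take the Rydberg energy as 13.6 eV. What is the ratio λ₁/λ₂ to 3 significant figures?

λ ∝ 1/ΔE ∝ 1/(1/n_f² − 1/n_i²), and the Z² and hc factors cancel in the ratio.
λ₁/λ₂ = (1/3² − 1/4²)/(1/4² − 1/5²) = 0.04861/0.02250 = 2.16.

2.16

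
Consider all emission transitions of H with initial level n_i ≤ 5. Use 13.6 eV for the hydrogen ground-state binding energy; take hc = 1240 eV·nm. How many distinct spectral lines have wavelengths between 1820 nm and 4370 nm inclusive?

2

Enumerate all n_i → n_f pairs with 1 ≤ n_f < n_i ≤ 5 and compute λ = 1240 / [13.6·1·(1/n_f² − 1/n_i²)].
Lines falling in [1820, 4370] nm: 4→3 (1876 nm), 5→4 (4052 nm).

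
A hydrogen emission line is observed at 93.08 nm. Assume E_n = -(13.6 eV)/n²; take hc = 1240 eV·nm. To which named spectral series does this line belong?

Lyman

ΔE = 1240/93.08 = 13.32 eV.
This matches 13.6 × (1/1² − 1/7²), so n_f = 1: the Lyman series.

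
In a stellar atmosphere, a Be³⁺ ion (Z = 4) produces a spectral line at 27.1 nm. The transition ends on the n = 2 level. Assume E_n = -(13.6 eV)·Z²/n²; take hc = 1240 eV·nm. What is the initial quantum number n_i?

The photon energy is ΔE = hc/λ = 1240 / 27.1 = 45.76 eV.
With Z = 4, ΔE = 217.6 × (1/n_f² − 1/n_i²), so 1/n_f² − 1/n_i² = 0.2103.
With n_f = 2: 1/n_i² = 1/4 − 0.2103 = 0.03972, so n_i ≈ 5.02.

n_i = 5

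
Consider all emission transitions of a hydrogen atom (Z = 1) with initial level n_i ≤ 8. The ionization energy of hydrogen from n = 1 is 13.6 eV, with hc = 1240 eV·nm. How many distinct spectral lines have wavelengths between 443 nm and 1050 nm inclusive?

4

Enumerate all n_i → n_f pairs with 1 ≤ n_f < n_i ≤ 8 and compute λ = 1240 / [13.6·1·(1/n_f² − 1/n_i²)].
Lines falling in [443, 1050] nm: 4→2 (486.3 nm), 3→2 (656.5 nm), 8→3 (954.9 nm), 7→3 (1005 nm).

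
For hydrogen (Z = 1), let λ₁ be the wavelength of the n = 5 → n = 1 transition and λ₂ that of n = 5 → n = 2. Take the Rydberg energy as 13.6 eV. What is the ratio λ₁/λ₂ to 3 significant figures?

λ ∝ 1/ΔE ∝ 1/(1/n_f² − 1/n_i²), and the Z² and hc factors cancel in the ratio.
λ₁/λ₂ = (1/2² − 1/5²)/(1/1² − 1/5²) = 0.2100/0.9600 = 0.219.

0.219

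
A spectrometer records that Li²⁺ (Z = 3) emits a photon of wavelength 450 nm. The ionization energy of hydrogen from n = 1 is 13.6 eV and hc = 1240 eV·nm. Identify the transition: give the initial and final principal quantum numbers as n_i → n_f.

The photon energy is ΔE = hc/λ = 1240 / 450 = 2.756 eV.
With Z = 3, ΔE = 122.4 × (1/n_f² − 1/n_i²), so 1/n_f² − 1/n_i² = 0.02251.
Trying n_f = 4 gives 1/n_i² = 0.03999, i.e. n_i ≈ 5; this pair matches.

n_i = 5, n_f = 4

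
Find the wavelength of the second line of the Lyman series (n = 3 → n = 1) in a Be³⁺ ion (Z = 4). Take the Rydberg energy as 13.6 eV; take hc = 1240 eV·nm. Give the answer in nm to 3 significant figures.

The Lyman series terminates on n_f = 1; the second line has n_i = 1+2 = 3.
ΔE = 217.6 × (1/1² − 1/3²) = 193.4 eV.
λ = 1240 / 193.4 = 6.41 nm.

6.41 nm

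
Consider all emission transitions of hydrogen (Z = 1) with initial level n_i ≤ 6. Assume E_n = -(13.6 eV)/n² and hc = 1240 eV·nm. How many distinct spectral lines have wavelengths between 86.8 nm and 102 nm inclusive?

Enumerate all n_i → n_f pairs with 1 ≤ n_f < n_i ≤ 6 and compute λ = 1240 / [13.6·1·(1/n_f² − 1/n_i²)].
Lines falling in [86.8, 102] nm: 6→1 (93.78 nm), 5→1 (94.98 nm), 4→1 (97.25 nm).

3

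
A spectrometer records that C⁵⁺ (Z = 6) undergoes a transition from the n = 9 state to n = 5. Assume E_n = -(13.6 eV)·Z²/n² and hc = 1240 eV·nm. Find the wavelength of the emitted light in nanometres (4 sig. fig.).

91.58 nm

For Z = 6 the level energies scale as Z², so the effective Rydberg energy is 13.6 × 36 = 489.6 eV.
ΔE = 489.6 × (1/5² − 1/9²) = 489.6 × 0.02765 = 13.54 eV.
λ = hc/ΔE = 1240 / 13.54 = 91.58 nm.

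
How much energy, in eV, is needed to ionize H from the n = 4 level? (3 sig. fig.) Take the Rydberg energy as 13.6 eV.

E_4 = −13.60/16 = −0.850 eV, so ionization (to E = 0) requires 0.850 eV.

0.850 eV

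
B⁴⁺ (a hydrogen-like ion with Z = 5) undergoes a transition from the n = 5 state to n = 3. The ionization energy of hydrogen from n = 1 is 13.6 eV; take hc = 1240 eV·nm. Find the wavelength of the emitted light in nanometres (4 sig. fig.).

For Z = 5 the level energies scale as Z², so the effective Rydberg energy is 13.6 × 25 = 340.0 eV.
ΔE = 340.0 × (1/3² − 1/5²) = 340.0 × 0.07111 = 24.18 eV.
λ = hc/ΔE = 1240 / 24.18 = 51.29 nm.

51.29 nm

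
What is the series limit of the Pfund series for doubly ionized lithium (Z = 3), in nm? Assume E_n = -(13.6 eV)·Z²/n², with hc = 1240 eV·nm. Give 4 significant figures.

The Pfund series has lower level n_f = 5; the series limit corresponds to n_i → ∞.
ΔE_max = 13.6 × 9 / 5² = 4.896 eV.
λ_min = 1240 / 4.896 = 253.3 nm.

253.3 nm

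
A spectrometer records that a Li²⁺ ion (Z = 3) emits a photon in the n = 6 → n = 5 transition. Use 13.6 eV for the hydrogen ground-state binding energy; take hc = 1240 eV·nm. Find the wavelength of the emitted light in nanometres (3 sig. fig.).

829 nm

For Z = 3 the level energies scale as Z², so the effective Rydberg energy is 13.6 × 9 = 122.4 eV.
ΔE = 122.4 × (1/5² − 1/6²) = 122.4 × 0.01222 = 1.496 eV.
λ = hc/ΔE = 1240 / 1.496 = 829 nm.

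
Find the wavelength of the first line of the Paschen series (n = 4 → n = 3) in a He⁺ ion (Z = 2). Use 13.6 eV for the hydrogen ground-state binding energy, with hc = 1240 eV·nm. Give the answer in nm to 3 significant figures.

The Paschen series terminates on n_f = 3; the first line has n_i = 3+1 = 4.
ΔE = 54.40 × (1/3² − 1/4²) = 2.644 eV.
λ = 1240 / 2.644 = 469 nm.

469 nm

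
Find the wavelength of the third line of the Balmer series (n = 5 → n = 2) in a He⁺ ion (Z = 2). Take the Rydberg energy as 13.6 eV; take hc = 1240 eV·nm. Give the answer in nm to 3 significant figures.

The Balmer series terminates on n_f = 2; the third line has n_i = 2+3 = 5.
ΔE = 54.40 × (1/2² − 1/5²) = 11.42 eV.
λ = 1240 / 11.42 = 109 nm.

109 nm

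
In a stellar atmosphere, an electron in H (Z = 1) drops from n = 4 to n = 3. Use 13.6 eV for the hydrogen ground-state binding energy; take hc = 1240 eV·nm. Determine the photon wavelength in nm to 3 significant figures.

1880 nm

ΔE = 13.60 × (1/3² − 1/4²) = 13.60 × 0.04861 = 0.6611 eV.
λ = hc/ΔE = 1240 / 0.6611 = 1880 nm.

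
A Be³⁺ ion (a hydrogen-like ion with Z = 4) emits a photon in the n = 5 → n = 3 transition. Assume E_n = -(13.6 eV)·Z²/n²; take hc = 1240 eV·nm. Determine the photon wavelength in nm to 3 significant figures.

For Z = 4 the level energies scale as Z², so the effective Rydberg energy is 13.6 × 16 = 217.6 eV.
ΔE = 217.6 × (1/3² − 1/5²) = 217.6 × 0.07111 = 15.47 eV.
λ = hc/ΔE = 1240 / 15.47 = 80.1 nm.

80.1 nm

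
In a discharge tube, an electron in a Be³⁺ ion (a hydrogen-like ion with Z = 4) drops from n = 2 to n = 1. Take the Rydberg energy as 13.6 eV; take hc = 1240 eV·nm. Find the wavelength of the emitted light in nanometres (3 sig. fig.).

For Z = 4 the level energies scale as Z², so the effective Rydberg energy is 13.6 × 16 = 217.6 eV.
ΔE = 217.6 × (1/1² − 1/2²) = 217.6 × 0.7500 = 163.2 eV.
λ = hc/ΔE = 1240 / 163.2 = 7.60 nm.

7.60 nm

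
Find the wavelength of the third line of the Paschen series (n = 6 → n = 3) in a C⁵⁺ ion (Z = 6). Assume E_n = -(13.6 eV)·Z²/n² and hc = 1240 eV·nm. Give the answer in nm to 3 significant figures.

The Paschen series terminates on n_f = 3; the third line has n_i = 3+3 = 6.
ΔE = 489.6 × (1/3² − 1/6²) = 40.80 eV.
λ = 1240 / 40.80 = 30.4 nm.

30.4 nm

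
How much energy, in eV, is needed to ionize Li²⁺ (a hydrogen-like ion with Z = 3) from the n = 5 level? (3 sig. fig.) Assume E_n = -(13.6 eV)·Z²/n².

4.90 eV

E_n = −13.6 Z²/n² = −122.4/n² eV for Z = 3.
E_5 = −122.4/25 = −4.90 eV, so ionization (to E = 0) requires 4.90 eV.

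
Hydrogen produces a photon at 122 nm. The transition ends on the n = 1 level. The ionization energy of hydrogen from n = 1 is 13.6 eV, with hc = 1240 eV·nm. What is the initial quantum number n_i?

n_i = 2

The photon energy is ΔE = hc/λ = 1240 / 122 = 10.16 eV.
With Z = 1, ΔE = 13.60 × (1/n_f² − 1/n_i²), so 1/n_f² − 1/n_i² = 0.7473.
With n_f = 1: 1/n_i² = 1/1 − 0.7473 = 0.2527, so n_i ≈ 1.99.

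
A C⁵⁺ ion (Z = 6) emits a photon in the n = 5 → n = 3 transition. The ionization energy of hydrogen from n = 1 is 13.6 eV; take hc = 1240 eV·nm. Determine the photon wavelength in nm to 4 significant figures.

For Z = 6 the level energies scale as Z², so the effective Rydberg energy is 13.6 × 36 = 489.6 eV.
ΔE = 489.6 × (1/3² − 1/5²) = 489.6 × 0.07111 = 34.82 eV.
λ = hc/ΔE = 1240 / 34.82 = 35.62 nm.

35.62 nm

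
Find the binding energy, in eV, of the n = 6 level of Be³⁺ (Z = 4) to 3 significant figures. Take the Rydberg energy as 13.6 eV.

6.04 eV

E_n = −13.6 Z²/n² = −217.6/n² eV for Z = 4.
E_6 = −217.6/36 = −6.04 eV, so ionization (to E = 0) requires 6.04 eV.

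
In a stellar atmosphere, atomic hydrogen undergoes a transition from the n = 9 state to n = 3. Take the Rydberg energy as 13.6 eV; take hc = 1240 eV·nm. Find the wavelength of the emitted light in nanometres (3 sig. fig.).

923 nm

ΔE = 13.60 × (1/3² − 1/9²) = 13.60 × 0.09877 = 1.343 eV.
λ = hc/ΔE = 1240 / 1.343 = 923 nm.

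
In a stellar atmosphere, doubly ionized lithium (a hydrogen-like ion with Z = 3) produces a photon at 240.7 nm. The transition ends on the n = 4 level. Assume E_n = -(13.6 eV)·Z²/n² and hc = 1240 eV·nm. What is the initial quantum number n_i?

The photon energy is ΔE = hc/λ = 1240 / 240.7 = 5.152 eV.
With Z = 3, ΔE = 122.4 × (1/n_f² − 1/n_i²), so 1/n_f² − 1/n_i² = 0.04209.
With n_f = 4: 1/n_i² = 1/16 − 0.04209 = 0.02041, so n_i ≈ 7.00.

n_i = 7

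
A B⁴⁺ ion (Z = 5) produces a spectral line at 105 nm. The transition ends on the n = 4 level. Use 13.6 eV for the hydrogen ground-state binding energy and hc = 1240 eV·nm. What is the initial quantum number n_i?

The photon energy is ΔE = hc/λ = 1240 / 105 = 11.81 eV.
With Z = 5, ΔE = 340.0 × (1/n_f² − 1/n_i²), so 1/n_f² − 1/n_i² = 0.03473.
With n_f = 4: 1/n_i² = 1/16 − 0.03473 = 0.02777, so n_i ≈ 6.00.

n_i = 6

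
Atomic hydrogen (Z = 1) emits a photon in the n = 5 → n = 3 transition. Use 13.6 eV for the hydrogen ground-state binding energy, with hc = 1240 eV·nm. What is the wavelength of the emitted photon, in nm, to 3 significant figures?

1280 nm

ΔE = 13.60 × (1/3² − 1/5²) = 13.60 × 0.07111 = 0.9671 eV.
λ = hc/ΔE = 1240 / 0.9671 = 1280 nm.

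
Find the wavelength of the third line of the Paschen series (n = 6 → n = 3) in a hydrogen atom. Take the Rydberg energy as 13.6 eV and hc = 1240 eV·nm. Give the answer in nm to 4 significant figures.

1094 nm

The Paschen series terminates on n_f = 3; the third line has n_i = 3+3 = 6.
ΔE = 13.60 × (1/3² − 1/6²) = 1.133 eV.
λ = 1240 / 1.133 = 1094 nm.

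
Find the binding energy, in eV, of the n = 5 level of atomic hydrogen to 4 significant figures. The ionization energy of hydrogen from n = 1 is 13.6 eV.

E_5 = −13.60/25 = −0.5440 eV, so ionization (to E = 0) requires 0.5440 eV.

0.5440 eV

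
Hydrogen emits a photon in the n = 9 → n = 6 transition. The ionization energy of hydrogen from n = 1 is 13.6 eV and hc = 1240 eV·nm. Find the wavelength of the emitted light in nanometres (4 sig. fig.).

ΔE = 13.60 × (1/6² − 1/9²) = 13.60 × 0.01543 = 0.2099 eV.
λ = hc/ΔE = 1240 / 0.2099 = 5908 nm.

5908 nm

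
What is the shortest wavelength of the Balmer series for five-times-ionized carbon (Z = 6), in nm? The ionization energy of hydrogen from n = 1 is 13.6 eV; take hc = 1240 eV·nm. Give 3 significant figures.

The Balmer series has lower level n_f = 2; the series limit corresponds to n_i → ∞.
ΔE_max = 13.6 × 36 / 2² = 122.4 eV.
λ_min = 1240 / 122.4 = 10.1 nm.

10.1 nm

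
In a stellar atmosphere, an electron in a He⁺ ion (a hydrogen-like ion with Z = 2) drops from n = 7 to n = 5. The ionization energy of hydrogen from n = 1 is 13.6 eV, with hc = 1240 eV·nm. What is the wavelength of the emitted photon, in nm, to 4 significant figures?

For Z = 2 the level energies scale as Z², so the effective Rydberg energy is 13.6 × 4 = 54.40 eV.
ΔE = 54.40 × (1/5² − 1/7²) = 54.40 × 0.01959 = 1.066 eV.
λ = hc/ΔE = 1240 / 1.066 = 1163 nm.

1163 nm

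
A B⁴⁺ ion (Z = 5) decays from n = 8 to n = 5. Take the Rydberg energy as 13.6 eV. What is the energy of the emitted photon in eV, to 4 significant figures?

The Bohr energies scale as Z², so for Z = 5: E_n = −340.0/n² eV.
E_8 = −340.0/64 = −5.313 eV and E_5 = −340.0/25 = −13.60 eV.
The photon energy is |E_8 − E_5| = 8.288 eV.

8.288 eV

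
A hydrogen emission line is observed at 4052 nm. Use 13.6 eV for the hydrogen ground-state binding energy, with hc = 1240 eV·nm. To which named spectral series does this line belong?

ΔE = 1240/4052 = 0.3060 eV.
This matches 13.6 × (1/4² − 1/5²), so n_f = 4: the Brackett series.

Brackett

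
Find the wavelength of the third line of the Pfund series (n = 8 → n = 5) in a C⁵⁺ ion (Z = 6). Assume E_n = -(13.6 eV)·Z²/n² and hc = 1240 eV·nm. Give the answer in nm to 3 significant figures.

104 nm

The Pfund series terminates on n_f = 5; the third line has n_i = 5+3 = 8.
ΔE = 489.6 × (1/5² − 1/8²) = 11.93 eV.
λ = 1240 / 11.93 = 104 nm.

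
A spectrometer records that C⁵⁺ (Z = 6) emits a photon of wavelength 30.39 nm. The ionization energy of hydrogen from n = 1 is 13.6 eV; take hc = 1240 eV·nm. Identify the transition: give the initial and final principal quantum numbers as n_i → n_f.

n_i = 6, n_f = 3

The photon energy is ΔE = hc/λ = 1240 / 30.39 = 40.80 eV.
With Z = 6, ΔE = 489.6 × (1/n_f² − 1/n_i²), so 1/n_f² − 1/n_i² = 0.08334.
Trying n_f = 3 gives 1/n_i² = 0.02777, i.e. n_i ≈ 6; this pair matches.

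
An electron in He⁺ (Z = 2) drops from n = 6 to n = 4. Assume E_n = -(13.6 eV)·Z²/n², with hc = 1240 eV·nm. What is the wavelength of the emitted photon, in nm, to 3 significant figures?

656 nm

For Z = 2 the level energies scale as Z², so the effective Rydberg energy is 13.6 × 4 = 54.40 eV.
ΔE = 54.40 × (1/4² − 1/6²) = 54.40 × 0.03472 = 1.889 eV.
λ = hc/ΔE = 1240 / 1.889 = 656 nm.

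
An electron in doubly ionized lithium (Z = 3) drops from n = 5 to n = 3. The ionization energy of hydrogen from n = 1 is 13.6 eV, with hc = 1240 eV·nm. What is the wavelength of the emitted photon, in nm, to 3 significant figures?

For Z = 3 the level energies scale as Z², so the effective Rydberg energy is 13.6 × 9 = 122.4 eV.
ΔE = 122.4 × (1/3² − 1/5²) = 122.4 × 0.07111 = 8.704 eV.
λ = hc/ΔE = 1240 / 8.704 = 142 nm.

142 nm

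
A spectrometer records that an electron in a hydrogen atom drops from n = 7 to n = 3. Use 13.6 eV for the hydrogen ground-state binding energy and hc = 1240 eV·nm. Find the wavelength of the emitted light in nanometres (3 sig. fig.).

ΔE = 13.60 × (1/3² − 1/7²) = 13.60 × 0.09070 = 1.234 eV.
λ = hc/ΔE = 1240 / 1.234 = 1010 nm.
This line belongs to the Paschen series.

1010 nm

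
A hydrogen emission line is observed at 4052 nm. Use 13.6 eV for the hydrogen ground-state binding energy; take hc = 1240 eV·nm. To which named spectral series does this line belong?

Brackett

ΔE = 1240/4052 = 0.3060 eV.
This matches 13.6 × (1/4² − 1/5²), so n_f = 4: the Brackett series.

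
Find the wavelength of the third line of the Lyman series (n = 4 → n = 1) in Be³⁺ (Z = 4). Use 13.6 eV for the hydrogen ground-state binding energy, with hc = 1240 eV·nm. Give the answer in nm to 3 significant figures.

The Lyman series terminates on n_f = 1; the third line has n_i = 1+3 = 4.
ΔE = 217.6 × (1/1² − 1/4²) = 204.0 eV.
λ = 1240 / 204.0 = 6.08 nm.

6.08 nm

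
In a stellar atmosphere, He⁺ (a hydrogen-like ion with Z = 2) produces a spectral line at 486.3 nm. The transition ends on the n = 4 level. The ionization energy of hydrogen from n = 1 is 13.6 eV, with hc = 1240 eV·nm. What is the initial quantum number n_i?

n_i = 8

The photon energy is ΔE = hc/λ = 1240 / 486.3 = 2.550 eV.
With Z = 2, ΔE = 54.40 × (1/n_f² − 1/n_i²), so 1/n_f² − 1/n_i² = 0.04687.
With n_f = 4: 1/n_i² = 1/16 − 0.04687 = 0.01563, so n_i ≈ 8.00.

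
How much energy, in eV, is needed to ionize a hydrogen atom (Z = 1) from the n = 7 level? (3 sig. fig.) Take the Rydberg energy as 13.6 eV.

0.278 eV

E_7 = −13.60/49 = −0.278 eV, so ionization (to E = 0) requires 0.278 eV.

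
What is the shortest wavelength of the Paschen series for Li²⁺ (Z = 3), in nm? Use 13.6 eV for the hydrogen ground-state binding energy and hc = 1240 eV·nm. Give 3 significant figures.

91.2 nm

The Paschen series has lower level n_f = 3; the series limit corresponds to n_i → ∞.
ΔE_max = 13.6 × 9 / 3² = 13.60 eV.
λ_min = 1240 / 13.60 = 91.2 nm.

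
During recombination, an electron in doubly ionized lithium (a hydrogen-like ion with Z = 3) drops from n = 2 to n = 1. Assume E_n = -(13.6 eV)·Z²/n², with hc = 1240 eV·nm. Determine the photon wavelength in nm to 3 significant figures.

For Z = 3 the level energies scale as Z², so the effective Rydberg energy is 13.6 × 9 = 122.4 eV.
ΔE = 122.4 × (1/1² − 1/2²) = 122.4 × 0.7500 = 91.80 eV.
λ = hc/ΔE = 1240 / 91.80 = 13.5 nm.

13.5 nm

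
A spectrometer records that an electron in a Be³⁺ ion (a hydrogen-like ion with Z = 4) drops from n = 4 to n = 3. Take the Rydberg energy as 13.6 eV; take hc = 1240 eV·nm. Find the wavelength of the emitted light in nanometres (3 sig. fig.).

117 nm

For Z = 4 the level energies scale as Z², so the effective Rydberg energy is 13.6 × 16 = 217.6 eV.
ΔE = 217.6 × (1/3² − 1/4²) = 217.6 × 0.04861 = 10.58 eV.
λ = hc/ΔE = 1240 / 10.58 = 117 nm.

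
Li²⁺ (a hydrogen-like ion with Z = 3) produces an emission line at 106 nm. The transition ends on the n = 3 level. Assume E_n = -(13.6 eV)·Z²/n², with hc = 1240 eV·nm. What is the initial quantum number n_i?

n_i = 8

The photon energy is ΔE = hc/λ = 1240 / 106 = 11.70 eV.
With Z = 3, ΔE = 122.4 × (1/n_f² − 1/n_i²), so 1/n_f² − 1/n_i² = 0.09557.
With n_f = 3: 1/n_i² = 1/9 − 0.09557 = 0.01554, so n_i ≈ 8.02.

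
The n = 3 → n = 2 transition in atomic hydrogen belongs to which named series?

Balmer

The series is set by the lower level: n_f = 2 is the Balmer series.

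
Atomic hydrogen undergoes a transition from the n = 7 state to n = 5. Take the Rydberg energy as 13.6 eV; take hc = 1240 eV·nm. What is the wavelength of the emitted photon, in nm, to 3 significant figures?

4650 nm

ΔE = 13.60 × (1/5² − 1/7²) = 13.60 × 0.01959 = 0.2664 eV.
λ = hc/ΔE = 1240 / 0.2664 = 4650 nm.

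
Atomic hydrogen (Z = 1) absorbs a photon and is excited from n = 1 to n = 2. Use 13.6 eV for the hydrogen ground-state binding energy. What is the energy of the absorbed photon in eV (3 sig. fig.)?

10.2 eV

E_2 = −13.60/4 = −3.400 eV and E_1 = −13.60/1 = −13.60 eV.
The photon energy is |E_2 − E_1| = 10.2 eV.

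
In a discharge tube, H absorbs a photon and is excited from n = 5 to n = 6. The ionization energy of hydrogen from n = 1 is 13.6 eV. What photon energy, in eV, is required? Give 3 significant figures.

E_6 = −13.60/36 = −0.3778 eV and E_5 = −13.60/25 = −0.5440 eV.
The photon energy is |E_6 − E_5| = 0.166 eV.

0.166 eV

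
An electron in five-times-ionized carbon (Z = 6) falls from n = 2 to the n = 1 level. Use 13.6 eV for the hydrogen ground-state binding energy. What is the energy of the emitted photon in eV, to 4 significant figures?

The Bohr energies scale as Z², so for Z = 6: E_n = −489.6/n² eV.
E_2 = −489.6/4 = −122.4 eV and E_1 = −489.6/1 = −489.6 eV.
The photon energy is |E_2 − E_1| = 367.2 eV.

367.2 eV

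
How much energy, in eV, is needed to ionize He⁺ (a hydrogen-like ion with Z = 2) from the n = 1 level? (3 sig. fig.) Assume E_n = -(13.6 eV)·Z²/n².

54.4 eV

E_n = −13.6 Z²/n² = −54.40/n² eV for Z = 2.
E_1 = −54.40/1 = −54.4 eV, so ionization (to E = 0) requires 54.4 eV.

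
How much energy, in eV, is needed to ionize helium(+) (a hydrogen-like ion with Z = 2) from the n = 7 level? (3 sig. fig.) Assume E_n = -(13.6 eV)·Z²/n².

1.11 eV

E_n = −13.6 Z²/n² = −54.40/n² eV for Z = 2.
E_7 = −54.40/49 = −1.11 eV, so ionization (to E = 0) requires 1.11 eV.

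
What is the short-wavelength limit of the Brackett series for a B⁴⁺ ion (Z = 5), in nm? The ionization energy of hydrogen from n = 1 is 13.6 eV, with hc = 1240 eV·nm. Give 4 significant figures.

The Brackett series has lower level n_f = 4; the series limit corresponds to n_i → ∞.
ΔE_max = 13.6 × 25 / 4² = 21.25 eV.
λ_min = 1240 / 21.25 = 58.35 nm.

58.35 nm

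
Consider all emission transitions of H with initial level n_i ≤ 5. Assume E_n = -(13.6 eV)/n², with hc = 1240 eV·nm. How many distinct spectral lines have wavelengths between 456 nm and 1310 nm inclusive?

Enumerate all n_i → n_f pairs with 1 ≤ n_f < n_i ≤ 5 and compute λ = 1240 / [13.6·1·(1/n_f² − 1/n_i²)].
Lines falling in [456, 1310] nm: 4→2 (486.3 nm), 3→2 (656.5 nm), 5→3 (1282 nm).

3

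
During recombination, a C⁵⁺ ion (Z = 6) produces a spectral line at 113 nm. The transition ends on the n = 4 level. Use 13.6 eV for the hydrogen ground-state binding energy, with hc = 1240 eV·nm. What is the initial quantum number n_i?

The photon energy is ΔE = hc/λ = 1240 / 113 = 10.97 eV.
With Z = 6, ΔE = 489.6 × (1/n_f² − 1/n_i²), so 1/n_f² − 1/n_i² = 0.02241.
With n_f = 4: 1/n_i² = 1/16 − 0.02241 = 0.04009, so n_i ≈ 4.99.

n_i = 5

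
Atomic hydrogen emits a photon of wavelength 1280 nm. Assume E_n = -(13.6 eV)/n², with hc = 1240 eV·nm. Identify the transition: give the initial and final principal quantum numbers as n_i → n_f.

The photon energy is ΔE = hc/λ = 1240 / 1280 = 0.9688 eV.
With Z = 1, ΔE = 13.60 × (1/n_f² − 1/n_i²), so 1/n_f² − 1/n_i² = 0.07123.
Trying n_f = 3 gives 1/n_i² = 0.03988, i.e. n_i ≈ 5; this pair matches.

n_i = 5, n_f = 3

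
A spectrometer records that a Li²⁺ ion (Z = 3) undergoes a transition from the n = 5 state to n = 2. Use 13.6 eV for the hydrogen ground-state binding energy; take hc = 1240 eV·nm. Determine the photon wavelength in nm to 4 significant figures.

For Z = 3 the level energies scale as Z², so the effective Rydberg energy is 13.6 × 9 = 122.4 eV.
ΔE = 122.4 × (1/2² − 1/5²) = 122.4 × 0.2100 = 25.70 eV.
λ = hc/ΔE = 1240 / 25.70 = 48.24 nm.

48.24 nm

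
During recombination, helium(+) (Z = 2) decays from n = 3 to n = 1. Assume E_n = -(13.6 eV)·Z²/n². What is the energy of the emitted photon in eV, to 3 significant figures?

The Bohr energies scale as Z², so for Z = 2: E_n = −54.40/n² eV.
E_3 = −54.40/9 = −6.044 eV and E_1 = −54.40/1 = −54.40 eV.
The photon energy is |E_3 − E_1| = 48.4 eV.

48.4 eV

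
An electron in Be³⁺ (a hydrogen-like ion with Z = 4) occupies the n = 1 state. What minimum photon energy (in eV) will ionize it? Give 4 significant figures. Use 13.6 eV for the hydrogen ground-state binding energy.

217.6 eV

E_n = −13.6 Z²/n² = −217.6/n² eV for Z = 4.
E_1 = −217.6/1 = −217.6 eV, so ionization (to E = 0) requires 217.6 eV.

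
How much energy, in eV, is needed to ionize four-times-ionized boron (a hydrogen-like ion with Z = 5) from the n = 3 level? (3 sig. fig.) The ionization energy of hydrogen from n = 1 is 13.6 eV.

E_n = −13.6 Z²/n² = −340.0/n² eV for Z = 5.
E_3 = −340.0/9 = −37.8 eV, so ionization (to E = 0) requires 37.8 eV.

37.8 eV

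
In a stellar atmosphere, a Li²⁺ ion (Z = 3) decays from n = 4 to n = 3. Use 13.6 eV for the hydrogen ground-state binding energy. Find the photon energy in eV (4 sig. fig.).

5.950 eV

The Bohr energies scale as Z², so for Z = 3: E_n = −122.4/n² eV.
E_4 = −122.4/16 = −7.650 eV and E_3 = −122.4/9 = −13.60 eV.
The photon energy is |E_4 − E_3| = 5.950 eV.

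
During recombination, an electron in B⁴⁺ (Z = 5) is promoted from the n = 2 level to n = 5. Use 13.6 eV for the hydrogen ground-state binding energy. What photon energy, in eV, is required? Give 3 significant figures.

71.4 eV

The Bohr energies scale as Z², so for Z = 5: E_n = −340.0/n² eV.
E_5 = −340.0/25 = −13.60 eV and E_2 = −340.0/4 = −85.00 eV.
The photon energy is |E_5 − E_2| = 71.4 eV.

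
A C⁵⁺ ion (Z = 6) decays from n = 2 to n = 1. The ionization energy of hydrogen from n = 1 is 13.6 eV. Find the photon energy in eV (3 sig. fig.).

367 eV

The Bohr energies scale as Z², so for Z = 6: E_n = −489.6/n² eV.
E_2 = −489.6/4 = −122.4 eV and E_1 = −489.6/1 = −489.6 eV.
The photon energy is |E_2 − E_1| = 367 eV.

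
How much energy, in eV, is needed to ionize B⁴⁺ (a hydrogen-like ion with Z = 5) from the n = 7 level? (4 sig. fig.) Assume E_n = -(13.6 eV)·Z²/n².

6.939 eV

E_n = −13.6 Z²/n² = −340.0/n² eV for Z = 5.
E_7 = −340.0/49 = −6.939 eV, so ionization (to E = 0) requires 6.939 eV.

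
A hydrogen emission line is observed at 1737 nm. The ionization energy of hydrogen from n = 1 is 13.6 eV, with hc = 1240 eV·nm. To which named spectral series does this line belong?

Brackett

ΔE = 1240/1737 = 0.7139 eV.
This matches 13.6 × (1/4² − 1/10²), so n_f = 4: the Brackett series.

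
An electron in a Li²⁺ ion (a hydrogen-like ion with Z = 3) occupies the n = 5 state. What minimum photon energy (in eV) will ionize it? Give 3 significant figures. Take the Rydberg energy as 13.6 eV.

E_n = −13.6 Z²/n² = −122.4/n² eV for Z = 3.
E_5 = −122.4/25 = −4.90 eV, so ionization (to E = 0) requires 4.90 eV.

4.90 eV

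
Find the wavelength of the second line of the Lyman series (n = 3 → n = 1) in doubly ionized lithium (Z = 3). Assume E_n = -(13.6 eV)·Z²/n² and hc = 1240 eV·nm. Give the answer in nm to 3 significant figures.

The Lyman series terminates on n_f = 1; the second line has n_i = 1+2 = 3.
ΔE = 122.4 × (1/1² − 1/3²) = 108.8 eV.
λ = 1240 / 108.8 = 11.4 nm.

11.4 nm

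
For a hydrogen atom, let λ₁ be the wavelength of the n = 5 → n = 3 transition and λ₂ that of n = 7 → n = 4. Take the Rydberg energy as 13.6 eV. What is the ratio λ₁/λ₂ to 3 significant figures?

0.592

λ ∝ 1/ΔE ∝ 1/(1/n_f² − 1/n_i²), and the Z² and hc factors cancel in the ratio.
λ₁/λ₂ = (1/4² − 1/7²)/(1/3² − 1/5²) = 0.04209/0.07111 = 0.592.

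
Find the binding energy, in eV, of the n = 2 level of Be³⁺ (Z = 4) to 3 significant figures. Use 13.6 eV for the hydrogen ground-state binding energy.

54.4 eV

E_n = −13.6 Z²/n² = −217.6/n² eV for Z = 4.
E_2 = −217.6/4 = −54.4 eV, so ionization (to E = 0) requires 54.4 eV.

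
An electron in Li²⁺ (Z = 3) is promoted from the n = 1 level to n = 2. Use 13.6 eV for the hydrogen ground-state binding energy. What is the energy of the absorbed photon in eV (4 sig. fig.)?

The Bohr energies scale as Z², so for Z = 3: E_n = −122.4/n² eV.
E_2 = −122.4/4 = −30.60 eV and E_1 = −122.4/1 = −122.4 eV.
The photon energy is |E_2 − E_1| = 91.80 eV.

91.80 eV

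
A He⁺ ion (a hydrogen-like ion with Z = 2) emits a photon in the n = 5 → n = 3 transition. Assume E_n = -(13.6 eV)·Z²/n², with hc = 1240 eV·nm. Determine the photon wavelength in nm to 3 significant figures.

321 nm

For Z = 2 the level energies scale as Z², so the effective Rydberg energy is 13.6 × 4 = 54.40 eV.
ΔE = 54.40 × (1/3² − 1/5²) = 54.40 × 0.07111 = 3.868 eV.
λ = hc/ΔE = 1240 / 3.868 = 321 nm.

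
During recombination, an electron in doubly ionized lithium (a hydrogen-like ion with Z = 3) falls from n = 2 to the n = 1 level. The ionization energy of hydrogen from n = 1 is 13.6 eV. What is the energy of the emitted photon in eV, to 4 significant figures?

91.80 eV

The Bohr energies scale as Z², so for Z = 3: E_n = −122.4/n² eV.
E_2 = −122.4/4 = −30.60 eV and E_1 = −122.4/1 = −122.4 eV.
The photon energy is |E_2 − E_1| = 91.80 eV.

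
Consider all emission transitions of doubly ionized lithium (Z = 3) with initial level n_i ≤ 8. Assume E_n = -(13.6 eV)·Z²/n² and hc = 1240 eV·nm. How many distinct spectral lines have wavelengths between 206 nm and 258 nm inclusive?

Enumerate all n_i → n_f pairs with 1 ≤ n_f < n_i ≤ 8 and compute λ = 1240 / [13.6·9·(1/n_f² − 1/n_i²)].
Lines falling in [206, 258] nm: 4→3 (208.4 nm), 8→4 (216.1 nm), 7→4 (240.7 nm).

3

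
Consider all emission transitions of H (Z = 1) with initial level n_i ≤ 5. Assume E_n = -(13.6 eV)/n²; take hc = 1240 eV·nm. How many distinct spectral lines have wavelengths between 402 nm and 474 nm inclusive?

Enumerate all n_i → n_f pairs with 1 ≤ n_f < n_i ≤ 5 and compute λ = 1240 / [13.6·1·(1/n_f² − 1/n_i²)].
Lines falling in [402, 474] nm: 5→2 (434.2 nm).

1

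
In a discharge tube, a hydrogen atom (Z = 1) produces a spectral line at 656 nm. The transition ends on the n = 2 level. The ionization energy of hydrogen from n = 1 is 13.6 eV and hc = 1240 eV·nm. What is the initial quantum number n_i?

n_i = 3

The photon energy is ΔE = hc/λ = 1240 / 656 = 1.890 eV.
With Z = 1, ΔE = 13.60 × (1/n_f² − 1/n_i²), so 1/n_f² − 1/n_i² = 0.1390.
With n_f = 2: 1/n_i² = 1/4 − 0.1390 = 0.1110, so n_i ≈ 3.00.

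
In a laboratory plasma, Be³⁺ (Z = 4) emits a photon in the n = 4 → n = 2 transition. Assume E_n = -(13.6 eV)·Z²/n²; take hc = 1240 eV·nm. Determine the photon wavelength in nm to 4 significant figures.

For Z = 4 the level energies scale as Z², so the effective Rydberg energy is 13.6 × 16 = 217.6 eV.
ΔE = 217.6 × (1/2² − 1/4²) = 217.6 × 0.1875 = 40.80 eV.
λ = hc/ΔE = 1240 / 40.80 = 30.39 nm.

30.39 nm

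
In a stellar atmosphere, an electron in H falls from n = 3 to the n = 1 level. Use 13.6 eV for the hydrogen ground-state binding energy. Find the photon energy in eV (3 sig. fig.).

E_3 = −13.60/9 = −1.511 eV and E_1 = −13.60/1 = −13.60 eV.
The photon energy is |E_3 − E_1| = 12.1 eV.

12.1 eV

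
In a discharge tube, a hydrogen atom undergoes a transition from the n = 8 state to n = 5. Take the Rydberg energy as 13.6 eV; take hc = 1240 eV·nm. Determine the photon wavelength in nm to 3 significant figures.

ΔE = 13.60 × (1/5² − 1/8²) = 13.60 × 0.02438 = 0.3315 eV.
λ = hc/ΔE = 1240 / 0.3315 = 3740 nm.
This line belongs to the Pfund series.

3740 nm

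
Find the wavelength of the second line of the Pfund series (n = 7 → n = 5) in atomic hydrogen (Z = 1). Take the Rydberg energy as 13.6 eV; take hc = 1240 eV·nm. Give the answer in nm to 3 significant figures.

The Pfund series terminates on n_f = 5; the second line has n_i = 5+2 = 7.
ΔE = 13.60 × (1/5² − 1/7²) = 0.2664 eV.
λ = 1240 / 0.2664 = 4650 nm.

4650 nm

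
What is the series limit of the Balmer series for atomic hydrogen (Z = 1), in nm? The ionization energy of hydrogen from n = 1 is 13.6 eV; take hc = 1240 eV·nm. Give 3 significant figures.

The Balmer series has lower level n_f = 2; the series limit corresponds to n_i → ∞.
ΔE_max = 13.6 × 1 / 2² = 3.400 eV.
λ_min = 1240 / 3.400 = 365 nm.

365 nm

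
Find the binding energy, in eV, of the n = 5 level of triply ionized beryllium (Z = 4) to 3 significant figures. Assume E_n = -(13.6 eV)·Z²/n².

8.70 eV

E_n = −13.6 Z²/n² = −217.6/n² eV for Z = 4.
E_5 = −217.6/25 = −8.70 eV, so ionization (to E = 0) requires 8.70 eV.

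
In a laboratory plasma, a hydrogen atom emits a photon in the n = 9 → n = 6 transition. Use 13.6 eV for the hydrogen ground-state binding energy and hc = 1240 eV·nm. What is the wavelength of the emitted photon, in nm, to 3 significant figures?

ΔE = 13.60 × (1/6² − 1/9²) = 13.60 × 0.01543 = 0.2099 eV.
λ = hc/ΔE = 1240 / 0.2099 = 5910 nm.

5910 nm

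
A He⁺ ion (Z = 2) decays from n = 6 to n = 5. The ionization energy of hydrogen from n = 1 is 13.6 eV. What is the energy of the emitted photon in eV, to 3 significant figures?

The Bohr energies scale as Z², so for Z = 2: E_n = −54.40/n² eV.
E_6 = −54.40/36 = −1.511 eV and E_5 = −54.40/25 = −2.176 eV.
The photon energy is |E_6 − E_5| = 0.665 eV.

0.665 eV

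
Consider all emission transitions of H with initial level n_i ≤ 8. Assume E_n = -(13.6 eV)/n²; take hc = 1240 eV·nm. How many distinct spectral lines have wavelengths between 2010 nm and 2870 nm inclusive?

Enumerate all n_i → n_f pairs with 1 ≤ n_f < n_i ≤ 8 and compute λ = 1240 / [13.6·1·(1/n_f² − 1/n_i²)].
Lines falling in [2010, 2870] nm: 7→4 (2166 nm), 6→4 (2626 nm).

2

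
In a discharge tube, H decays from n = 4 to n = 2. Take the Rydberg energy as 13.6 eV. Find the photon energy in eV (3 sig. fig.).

2.55 eV

E_4 = −13.60/16 = −0.8500 eV and E_2 = −13.60/4 = −3.400 eV.
The photon energy is |E_4 − E_2| = 2.55 eV.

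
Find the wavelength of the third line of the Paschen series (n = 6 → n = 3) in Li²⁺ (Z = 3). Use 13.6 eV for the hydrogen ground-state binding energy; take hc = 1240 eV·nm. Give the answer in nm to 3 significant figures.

122 nm

The Paschen series terminates on n_f = 3; the third line has n_i = 3+3 = 6.
ΔE = 122.4 × (1/3² − 1/6²) = 10.20 eV.
λ = 1240 / 10.20 = 122 nm.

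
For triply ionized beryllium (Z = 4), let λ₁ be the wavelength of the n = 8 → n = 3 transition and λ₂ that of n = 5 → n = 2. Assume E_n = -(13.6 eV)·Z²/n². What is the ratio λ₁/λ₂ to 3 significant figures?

2.20

λ ∝ 1/ΔE ∝ 1/(1/n_f² − 1/n_i²), and the Z² and hc factors cancel in the ratio.
λ₁/λ₂ = (1/2² − 1/5²)/(1/3² − 1/8²) = 0.2100/0.09549 = 2.20.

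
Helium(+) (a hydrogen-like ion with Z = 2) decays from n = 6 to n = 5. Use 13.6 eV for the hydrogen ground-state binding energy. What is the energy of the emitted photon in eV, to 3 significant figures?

0.665 eV

The Bohr energies scale as Z², so for Z = 2: E_n = −54.40/n² eV.
E_6 = −54.40/36 = −1.511 eV and E_5 = −54.40/25 = −2.176 eV.
The photon energy is |E_6 − E_5| = 0.665 eV.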